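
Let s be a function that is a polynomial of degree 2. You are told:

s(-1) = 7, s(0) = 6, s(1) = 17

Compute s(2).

40

Write s(k) = ak² + bk + c; the 3 given values yield a linear system in the 3 coefficients.
Solving, s(k) = 6k² + 5k + 6.
Then s(2) = 40.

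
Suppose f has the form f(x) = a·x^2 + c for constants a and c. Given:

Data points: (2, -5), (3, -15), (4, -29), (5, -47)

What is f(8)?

-125

From f(2) = -5 and f(3) = -15: 4a + c = -5 and 9a + c = -15.
Subtracting: 5a = -10, so a = -2; then c = -5 − (-2)·4 = 3.
So f(x) = -2x² + 3, and f(8) = -125.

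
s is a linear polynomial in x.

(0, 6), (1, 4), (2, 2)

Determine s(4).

-2

First differences: -2, -2.
Level-1 differences are constant, so s has degree 1.
Fitting a degree-1 polynomial gives s(x) = -2x + 6.
Then s(4) = -2.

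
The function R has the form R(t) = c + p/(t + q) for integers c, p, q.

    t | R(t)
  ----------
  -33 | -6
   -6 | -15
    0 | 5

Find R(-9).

(R(t) − c)(t + q) = p for each data point; the three points give a linear system in c and q, then p follows.
Solving: c = -5, q = 3, p = 30, so R(t) = -5 + 30/(t + 3).
Then R(-9) = -5 + 30/(-6) = -10.

-10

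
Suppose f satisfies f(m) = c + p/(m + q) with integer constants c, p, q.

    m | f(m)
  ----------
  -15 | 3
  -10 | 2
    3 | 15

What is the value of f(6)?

10

(f(m) − c)(m + q) = p for each data point; the three points give a linear system in c and q, then p follows.
Solving: c = 5, q = 0, p = 30, so f(m) = 5 + 30/(m + 0).
Then f(6) = 5 + 30/6 = 10.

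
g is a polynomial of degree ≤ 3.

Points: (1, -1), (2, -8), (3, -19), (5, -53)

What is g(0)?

2

Write g(n) = an³ + bn² + cn + d; the 4 given values yield a linear system in the 4 coefficients.
Solving, the leading coefficient vanishes, and g(n) = -2n² - n + 2.
Then g(0) = 2.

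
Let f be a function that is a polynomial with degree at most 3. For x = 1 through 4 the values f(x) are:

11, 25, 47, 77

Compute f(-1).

Write f(x) = ax³ + bx² + cx + d; the 4 given values yield a linear system in the 4 coefficients.
Solving, the leading coefficient vanishes, and f(x) = 4x² + 2x + 5.
Then f(-1) = 7.

7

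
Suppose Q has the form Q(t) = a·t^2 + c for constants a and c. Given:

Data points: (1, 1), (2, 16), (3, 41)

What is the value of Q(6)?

176

From Q(1) = 1 and Q(2) = 16: 1a + c = 1 and 4a + c = 16.
Subtracting: 3a = 15, so a = 5; then c = 1 − 5·1 = -4.
So Q(t) = 5t² − 4, and Q(6) = 176.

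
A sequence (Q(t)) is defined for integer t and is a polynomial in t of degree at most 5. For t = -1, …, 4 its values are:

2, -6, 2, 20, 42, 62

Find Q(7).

50

First differences: -8, 8, 18, 22, 20. Second differences: 16, 10, 4, -2. Third differences: -6, -6, -6.
Level-3 differences are constant, so Q has degree 3.
Fitting a degree-3 polynomial gives Q(t) = -t³ + 8t² + t - 6.
Then Q(7) = 50.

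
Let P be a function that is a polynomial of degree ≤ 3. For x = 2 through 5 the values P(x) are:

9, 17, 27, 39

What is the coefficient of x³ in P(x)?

First differences: 8, 10, 12. Second differences: 2, 2.
Level-2 differences are constant, so P has degree 2.
Fitting a degree-2 polynomial gives P(x) = x² + 3x - 1.
The coefficient of x³ is 0.

0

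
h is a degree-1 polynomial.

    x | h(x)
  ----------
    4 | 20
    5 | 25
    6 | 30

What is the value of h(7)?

Write h(x) = ax + b; the 3 given values yield a linear system in the 2 coefficients.
Solving, h(x) = 5x.
Then h(7) = 35.

35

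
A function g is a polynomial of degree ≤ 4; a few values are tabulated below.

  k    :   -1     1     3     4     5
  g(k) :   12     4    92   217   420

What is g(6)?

Write g(k) = ak^4 + bk³ + ck² + dk + e; the 5 given values yield a linear system in the 5 coefficients.
Solving, the leading coefficient vanishes, and g(k) = 3k³ + 3k² - 7k + 5.
Then g(6) = 719.

719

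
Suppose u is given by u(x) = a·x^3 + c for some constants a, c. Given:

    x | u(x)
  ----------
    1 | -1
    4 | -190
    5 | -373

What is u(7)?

From u(1) = -1 and u(4) = -190: 1a + c = -1 and 64a + c = -190.
Subtracting: 63a = -189, so a = -3; then c = -1 − (-3)·1 = 2.
So u(x) = -3x³ + 2, and u(7) = -1027.

-1027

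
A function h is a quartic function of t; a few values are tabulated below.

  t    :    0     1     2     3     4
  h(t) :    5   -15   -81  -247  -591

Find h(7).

Write h(t) = at^4 + bt³ + ct² + dt + e; the 5 given values yield a linear system in the 5 coefficients.
Solving, h(t) = -t^4 - 3t³ - 7t² - 9t + 5.
Then h(7) = -3831.

-3831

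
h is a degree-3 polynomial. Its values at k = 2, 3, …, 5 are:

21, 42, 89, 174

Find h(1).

Write h(k) = ak³ + bk² + ck + d; the 4 given values yield a linear system in the 4 coefficients.
Solving, h(k) = 2k³ - 5k² + 8k + 9.
Then h(1) = 14.

14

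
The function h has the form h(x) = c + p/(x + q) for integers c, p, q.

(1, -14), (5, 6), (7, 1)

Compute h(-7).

-6

(h(x) − c)(x + q) = p for each data point; the three points give a linear system in c and q, then p follows.
Solving: c = -4, q = -3, p = 20, so h(x) = -4 + 20/(x − 3).
Then h(-7) = -4 + 20/(-10) = -6.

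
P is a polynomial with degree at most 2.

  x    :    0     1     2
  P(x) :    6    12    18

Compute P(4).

30

Write P(x) = ax² + bx + c; the 3 given values yield a linear system in the 3 coefficients.
Solving, the leading coefficient vanishes, and P(x) = 6x + 6.
Then P(4) = 30.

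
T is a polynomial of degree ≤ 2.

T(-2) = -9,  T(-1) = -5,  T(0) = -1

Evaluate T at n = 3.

First differences: 4, 4.
Level-1 differences are constant, so T has degree 1.
Fitting a degree-1 polynomial gives T(n) = 4n - 1.
Then T(3) = 11.

11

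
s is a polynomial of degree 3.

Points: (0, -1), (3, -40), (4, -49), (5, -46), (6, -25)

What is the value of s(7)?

20

Write s(n) = an³ + bn² + cn + d; the 5 given values yield a linear system in the 4 coefficients.
Solving, s(n) = n³ - 6n² - 4n - 1.
Then s(7) = 20.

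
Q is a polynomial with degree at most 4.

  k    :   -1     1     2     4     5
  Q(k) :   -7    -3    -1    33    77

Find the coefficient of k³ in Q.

1

Write Q(k) = ak^4 + bk³ + ck² + dk + e; the 5 given values yield a linear system in the 5 coefficients.
Solving, the leading coefficient vanishes, and Q(k) = k³ - 2k² + k - 3.
The coefficient of k³ is 1.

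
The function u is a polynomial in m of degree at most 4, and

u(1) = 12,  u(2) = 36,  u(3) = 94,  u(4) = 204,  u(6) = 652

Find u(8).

Write u(m) = am^4 + bm³ + cm² + dm + e; the 5 given values yield a linear system in the 5 coefficients.
Solving, the leading coefficient vanishes, and u(m) = 3m³ - m² + 6m + 4.
Then u(8) = 1524.

1524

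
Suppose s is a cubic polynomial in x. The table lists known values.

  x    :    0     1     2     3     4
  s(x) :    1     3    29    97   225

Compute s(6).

First differences: 2, 26, 68, 128. Second differences: 24, 42, 60. Third differences: 18, 18.
Level-3 differences are constant, so s has degree 3.
Fitting a degree-3 polynomial gives s(x) = 3x³ + 3x² - 4x + 1.
Then s(6) = 733.

733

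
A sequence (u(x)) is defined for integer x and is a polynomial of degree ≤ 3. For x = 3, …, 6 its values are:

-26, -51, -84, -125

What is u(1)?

First differences: -25, -33, -41. Second differences: -8, -8.
Level-2 differences are constant, so u has degree 2.
Fitting a degree-2 polynomial gives u(x) = -4x² + 3x + 1.
Then u(1) = 0.

0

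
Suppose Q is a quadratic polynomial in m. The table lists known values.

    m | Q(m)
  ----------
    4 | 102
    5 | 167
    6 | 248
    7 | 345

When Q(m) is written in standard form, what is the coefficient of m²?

First differences: 65, 81, 97. Second differences: 16, 16.
Level-2 differences are constant, so Q has degree 2.
Fitting a degree-2 polynomial gives Q(m) = 8m² - 7m + 2.
The coefficient of m² is 8.

8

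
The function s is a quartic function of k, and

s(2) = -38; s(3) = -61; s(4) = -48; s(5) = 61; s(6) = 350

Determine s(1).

Write s(k) = ak^4 + bk³ + ck² + dk + e; the 5 given values yield a linear system in the 5 coefficients.
Solving, s(k) = k^4 - 4k³ - k² - 7k - 4.
Then s(1) = -15.

-15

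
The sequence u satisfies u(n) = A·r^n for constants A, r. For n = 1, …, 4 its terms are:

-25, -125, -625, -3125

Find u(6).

-78125

Consecutive ratio: -125/(-25) = 5, and -625/(-125) = 5, so r = 5.
Then A·5^1 = -25 gives A = -5, and u(n) = -5·5^n.
u(6) = -5·5^6 = -78125.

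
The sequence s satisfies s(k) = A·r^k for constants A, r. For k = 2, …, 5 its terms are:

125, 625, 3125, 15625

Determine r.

Consecutive ratio: 625/125 = 5, and 3125/625 = 5, so r = 5.
Then A·5^2 = 125 gives A = 5, and s(k) = 5·5^k.

5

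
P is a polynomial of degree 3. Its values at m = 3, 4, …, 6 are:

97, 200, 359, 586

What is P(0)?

Write P(m) = am³ + bm² + cm + d; the 4 given values yield a linear system in the 4 coefficients.
Solving, P(m) = 2m³ + 4m² + m + 4.
The constant term is P(0) = 4.

4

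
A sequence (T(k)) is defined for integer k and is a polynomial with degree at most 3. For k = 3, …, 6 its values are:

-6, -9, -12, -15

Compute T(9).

First differences: -3, -3, -3.
Level-1 differences are constant, so T has degree 1.
Fitting a degree-1 polynomial gives T(k) = -3k + 3.
Then T(9) = -24.

-24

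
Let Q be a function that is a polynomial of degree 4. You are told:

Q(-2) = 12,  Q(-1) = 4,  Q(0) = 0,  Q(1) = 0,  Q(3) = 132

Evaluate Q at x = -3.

48

Write Q(x) = ax^4 + bx³ + cx² + dx + e; the 5 given values yield a linear system in the 5 coefficients.
Solving, Q(x) = x^4 + 2x³ + x² - 4x.
Then Q(-3) = 48.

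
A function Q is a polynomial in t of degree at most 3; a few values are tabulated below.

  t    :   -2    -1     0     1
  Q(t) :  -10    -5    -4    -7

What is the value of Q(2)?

First differences: 5, 1, -3. Second differences: -4, -4.
Level-2 differences are constant, so Q has degree 2.
Fitting a degree-2 polynomial gives Q(t) = -2t² - t - 4.
Then Q(2) = -14.

-14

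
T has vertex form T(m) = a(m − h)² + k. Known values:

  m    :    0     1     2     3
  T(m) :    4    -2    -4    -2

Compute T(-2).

28

First differences -6, -2, 2; second difference 4 = 2a, so a = 2.
Expanding, the m-coefficient is −2ah = -4h; matching it to the data gives h = 2, and then k = -4.
So T(m) = 2(m − 2)² − 4.
T(-2) = 2·(-4)² − 4 = 28.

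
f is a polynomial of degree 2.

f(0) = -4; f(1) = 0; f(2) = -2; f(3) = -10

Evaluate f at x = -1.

First differences: 4, -2, -8. Second differences: -6, -6.
Level-2 differences are constant, so f has degree 2.
Fitting a degree-2 polynomial gives f(x) = -3x² + 7x - 4.
Then f(-1) = -14.

-14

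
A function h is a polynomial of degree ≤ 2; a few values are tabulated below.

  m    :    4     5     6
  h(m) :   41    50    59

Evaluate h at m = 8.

77

Write h(m) = am² + bm + c; the 3 given values yield a linear system in the 3 coefficients.
Solving, the leading coefficient vanishes, and h(m) = 9m + 5.
Then h(8) = 77.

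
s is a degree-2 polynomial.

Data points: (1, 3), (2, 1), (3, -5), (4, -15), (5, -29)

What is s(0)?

First differences: -2, -6, -10, -14. Second differences: -4, -4, -4.
Level-2 differences are constant, so s has degree 2.
Fitting a degree-2 polynomial gives s(t) = -2t² + 4t + 1.
The constant term is s(0) = 1.

1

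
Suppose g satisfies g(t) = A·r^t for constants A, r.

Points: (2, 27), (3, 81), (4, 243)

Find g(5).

Consecutive ratio: 81/27 = 3, and 243/81 = 3, so r = 3.
Then A·3^2 = 27 gives A = 3, and g(t) = 3·3^t.
g(5) = 3·3^5 = 729.

729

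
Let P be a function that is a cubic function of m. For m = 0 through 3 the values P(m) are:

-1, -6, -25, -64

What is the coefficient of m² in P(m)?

Write P(m) = am³ + bm² + cm + d; the 4 given values yield a linear system in the 4 coefficients.
Solving, P(m) = -m³ - 4m² - 1.
The coefficient of m² is -4.

-4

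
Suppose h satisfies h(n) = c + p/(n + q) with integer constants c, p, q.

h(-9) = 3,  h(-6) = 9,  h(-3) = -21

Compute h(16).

-2

(h(n) − c)(n + q) = p for each data point; the three points give a linear system in c and q, then p follows.
Solving: c = -1, q = 4, p = -20, so h(n) = -1 − 20/(n + 4).
Then h(16) = -1 − 20/20 = -2.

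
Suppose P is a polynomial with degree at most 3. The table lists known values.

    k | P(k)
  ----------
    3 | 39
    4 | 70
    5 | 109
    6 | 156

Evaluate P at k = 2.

16

First differences: 31, 39, 47. Second differences: 8, 8.
Level-2 differences are constant, so P has degree 2.
Fitting a degree-2 polynomial gives P(k) = 4k² + 3k - 6.
Then P(2) = 16.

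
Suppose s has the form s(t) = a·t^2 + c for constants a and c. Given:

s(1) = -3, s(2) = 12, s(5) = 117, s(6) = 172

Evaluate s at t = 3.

37

From s(1) = -3 and s(2) = 12: 1a + c = -3 and 4a + c = 12.
Subtracting: 3a = 15, so a = 5; then c = -3 − 5·1 = -8.
So s(t) = 5t² − 8, and s(3) = 37.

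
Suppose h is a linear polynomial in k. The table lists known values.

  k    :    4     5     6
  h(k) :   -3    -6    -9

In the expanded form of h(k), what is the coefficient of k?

-3

Write h(k) = ak + b; the 3 given values yield a linear system in the 2 coefficients.
Solving, h(k) = -3k + 9.
The coefficient of k is -3.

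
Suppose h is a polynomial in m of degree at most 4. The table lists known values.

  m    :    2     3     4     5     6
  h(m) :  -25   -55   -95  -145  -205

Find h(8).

-355

Write h(m) = am^4 + bm³ + cm² + dm + e; the 5 given values yield a linear system in the 5 coefficients.
Solving, the top 2 coefficients vanish, and h(m) = -5m² - 5m + 5.
Then h(8) = -355.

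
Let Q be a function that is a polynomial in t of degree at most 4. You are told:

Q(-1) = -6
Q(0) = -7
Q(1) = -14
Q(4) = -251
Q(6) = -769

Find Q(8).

Write Q(t) = at^4 + bt³ + ct² + dt + e; the 5 given values yield a linear system in the 5 coefficients.
Solving, the leading coefficient vanishes, and Q(t) = -3t³ - 3t² - t - 7.
Then Q(8) = -1743.

-1743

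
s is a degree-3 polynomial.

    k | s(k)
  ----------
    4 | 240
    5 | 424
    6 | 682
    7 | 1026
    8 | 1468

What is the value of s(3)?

First differences: 184, 258, 344, 442. Second differences: 74, 86, 98. Third differences: 12, 12.
Level-3 differences are constant, so s has degree 3.
Fitting a degree-3 polynomial gives s(k) = 2k³ + 7k² - k + 4.
Then s(3) = 118.

118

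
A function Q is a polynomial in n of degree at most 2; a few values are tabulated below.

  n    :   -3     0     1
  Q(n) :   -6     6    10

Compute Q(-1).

2

Write Q(n) = an² + bn + c; the 3 given values yield a linear system in the 3 coefficients.
Solving, the leading coefficient vanishes, and Q(n) = 4n + 6.
Then Q(-1) = 2.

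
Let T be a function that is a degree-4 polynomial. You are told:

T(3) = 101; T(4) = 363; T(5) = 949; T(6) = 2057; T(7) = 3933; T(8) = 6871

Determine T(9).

11213

First differences: 262, 586, 1108, 1876, 2938. Second differences: 324, 522, 768, 1062. Third differences: 198, 246, 294. Fourth differences: 48, 48.
Level-4 differences are constant, so T has degree 4.
Fitting a degree-4 polynomial gives T(n) = 2n^4 - 3n³ + 4n² - 5n - 1.
Then T(9) = 11213.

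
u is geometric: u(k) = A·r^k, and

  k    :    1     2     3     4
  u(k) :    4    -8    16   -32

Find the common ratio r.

Consecutive ratio: -8/4 = -2, and 16/(-8) = -2, so r = -2.
Then A·(-2)^1 = 4 gives A = -2, and u(k) = -2·(-2)^k.

-2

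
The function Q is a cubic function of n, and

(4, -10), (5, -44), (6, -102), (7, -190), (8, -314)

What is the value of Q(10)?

First differences: -34, -58, -88, -124. Second differences: -24, -30, -36. Third differences: -6, -6.
Level-3 differences are constant, so Q has degree 3.
Fitting a degree-3 polynomial gives Q(n) = -n³ + 3n² + 6.
Then Q(10) = -694.

-694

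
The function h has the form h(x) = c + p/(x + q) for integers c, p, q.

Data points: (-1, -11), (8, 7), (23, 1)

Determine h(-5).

(h(x) − c)(x + q) = p for each data point; the three points give a linear system in c and q, then p follows.
Solving: c = -1, q = -3, p = 40, so h(x) = -1 + 40/(x − 3).
Then h(-5) = -1 + 40/(-8) = -6.

-6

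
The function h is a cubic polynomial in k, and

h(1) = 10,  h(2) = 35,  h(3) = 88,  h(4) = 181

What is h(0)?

1

Write h(k) = ak³ + bk² + ck + d; the 4 given values yield a linear system in the 4 coefficients.
Solving, h(k) = 2k³ + 2k² + 5k + 1.
Then h(0) = 1.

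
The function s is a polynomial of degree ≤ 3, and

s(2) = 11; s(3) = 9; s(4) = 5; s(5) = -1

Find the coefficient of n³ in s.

0

First differences: -2, -4, -6. Second differences: -2, -2.
Level-2 differences are constant, so s has degree 2.
Fitting a degree-2 polynomial gives s(n) = -n² + 3n + 9.
The coefficient of n³ is 0.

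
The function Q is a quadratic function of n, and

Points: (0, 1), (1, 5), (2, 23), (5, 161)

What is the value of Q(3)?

55

Write Q(n) = an² + bn + c; the 4 given values yield a linear system in the 3 coefficients.
Solving, Q(n) = 7n² - 3n + 1.
Then Q(3) = 55.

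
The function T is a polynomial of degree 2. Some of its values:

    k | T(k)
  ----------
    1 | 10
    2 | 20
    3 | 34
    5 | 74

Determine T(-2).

4

Write T(k) = ak² + bk + c; the 4 given values yield a linear system in the 3 coefficients.
Solving, T(k) = 2k² + 4k + 4.
Then T(-2) = 4.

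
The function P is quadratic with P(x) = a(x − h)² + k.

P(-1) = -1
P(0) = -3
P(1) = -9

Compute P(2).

-19

First differences -2, -6; second difference -4 = 2a, so a = -2.
Expanding, the x-coefficient is −2ah = 4h; matching it to the data gives h = -1, and then k = -1.
So P(x) = -2(x + 1)² − 1.
P(2) = -2·3² − 1 = -19.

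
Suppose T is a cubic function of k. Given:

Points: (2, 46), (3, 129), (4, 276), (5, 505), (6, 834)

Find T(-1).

1

First differences: 83, 147, 229, 329. Second differences: 64, 82, 100. Third differences: 18, 18.
Level-3 differences are constant, so T has degree 3.
Fitting a degree-3 polynomial gives T(k) = 3k³ + 5k² + k.
Then T(-1) = 1.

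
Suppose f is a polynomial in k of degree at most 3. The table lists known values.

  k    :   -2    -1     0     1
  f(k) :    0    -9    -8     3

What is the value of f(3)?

First differences: -9, 1, 11. Second differences: 10, 10.
Level-2 differences are constant, so f has degree 2.
Fitting a degree-2 polynomial gives f(k) = 5k² + 6k - 8.
Then f(3) = 55.

55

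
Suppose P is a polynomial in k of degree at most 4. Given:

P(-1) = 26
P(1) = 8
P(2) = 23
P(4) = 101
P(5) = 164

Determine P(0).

Write P(k) = ak^4 + bk³ + ck² + dk + e; the 5 given values yield a linear system in the 5 coefficients.
Solving, the top 2 coefficients vanish, and P(k) = 8k² - 9k + 9.
Then P(0) = 9.

9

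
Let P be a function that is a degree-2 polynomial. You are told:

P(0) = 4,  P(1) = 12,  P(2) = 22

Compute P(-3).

-8

Write P(k) = ak² + bk + c; the 3 given values yield a linear system in the 3 coefficients.
Solving, P(k) = k² + 7k + 4.
Then P(-3) = -8.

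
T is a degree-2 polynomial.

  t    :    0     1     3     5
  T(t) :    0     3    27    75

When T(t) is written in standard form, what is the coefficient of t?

0

Write T(t) = at² + bt + c; the 4 given values yield a linear system in the 3 coefficients.
Solving, T(t) = 3t².
The coefficient of t is 0.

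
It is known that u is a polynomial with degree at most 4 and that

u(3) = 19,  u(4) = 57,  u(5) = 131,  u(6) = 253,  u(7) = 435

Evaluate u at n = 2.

First differences: 38, 74, 122, 182. Second differences: 36, 48, 60. Third differences: 12, 12.
Level-3 differences are constant, so u has degree 3.
Fitting a degree-3 polynomial gives u(n) = 2n³ - 6n² + 6n + 1.
Then u(2) = 5.

5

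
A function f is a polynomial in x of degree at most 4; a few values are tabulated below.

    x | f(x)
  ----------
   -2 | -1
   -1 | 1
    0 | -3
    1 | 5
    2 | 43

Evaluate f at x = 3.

129

First differences: 2, -4, 8, 38. Second differences: -6, 12, 30. Third differences: 18, 18.
Level-3 differences are constant, so f has degree 3.
Extending the table by one column gives the next first difference 86, so f(3) = 43 + 86 = 129.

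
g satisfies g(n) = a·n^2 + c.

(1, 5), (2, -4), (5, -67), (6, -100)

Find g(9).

From g(1) = 5 and g(2) = -4: 1a + c = 5 and 4a + c = -4.
Subtracting: 3a = -9, so a = -3; then c = 5 − (-3)·1 = 8.
So g(n) = -3n² + 8, and g(9) = -235.

-235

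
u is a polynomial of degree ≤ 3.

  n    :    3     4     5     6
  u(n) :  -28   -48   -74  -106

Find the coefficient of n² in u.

First differences: -20, -26, -32. Second differences: -6, -6.
Level-2 differences are constant, so u has degree 2.
Fitting a degree-2 polynomial gives u(n) = -3n² + n - 4.
The coefficient of n² is -3.

-3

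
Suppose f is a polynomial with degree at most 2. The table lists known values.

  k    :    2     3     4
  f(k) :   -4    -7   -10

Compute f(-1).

First differences: -3, -3.
Level-1 differences are constant, so f has degree 1.
Fitting a degree-1 polynomial gives f(k) = -3k + 2.
Then f(-1) = 5.

5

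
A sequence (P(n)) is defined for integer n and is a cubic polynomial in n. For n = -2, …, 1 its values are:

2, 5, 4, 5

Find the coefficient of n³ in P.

Write P(n) = an³ + bn² + cn + d; the 4 given values yield a linear system in the 4 coefficients.
Solving, P(n) = n³ + n² - n + 4.
The coefficient of n³ is 1.

1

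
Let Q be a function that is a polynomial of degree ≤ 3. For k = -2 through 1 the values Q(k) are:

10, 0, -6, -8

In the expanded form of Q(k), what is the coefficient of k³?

0

Write Q(k) = ak³ + bk² + ck + d; the 4 given values yield a linear system in the 4 coefficients.
Solving, the leading coefficient vanishes, and Q(k) = 2k² - 4k - 6.
The coefficient of k³ is 0.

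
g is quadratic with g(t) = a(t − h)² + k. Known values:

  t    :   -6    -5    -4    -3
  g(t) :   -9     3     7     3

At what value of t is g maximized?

First differences 12, 4, -4; second difference -8 = 2a, so a = -4.
Expanding, the t-coefficient is −2ah = 8h; matching it to the data gives h = -4, and then k = 7.
So g(t) = -4(t + 4)² + 7.
Hence h = -4.

-4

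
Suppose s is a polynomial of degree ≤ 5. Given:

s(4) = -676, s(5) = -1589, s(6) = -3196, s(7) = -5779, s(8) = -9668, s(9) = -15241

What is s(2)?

-44

Write s(t) = at^5 + bt^4 + ct³ + dt² + et + p; the 6 given values yield a linear system in the 6 coefficients.
Solving, the leading coefficient vanishes, and s(t) = -2t^4 - 3t³ + 8t - 4.
Then s(2) = -44.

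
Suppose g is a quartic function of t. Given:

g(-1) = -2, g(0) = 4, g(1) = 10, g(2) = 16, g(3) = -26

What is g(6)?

Write g(t) = at^4 + bt³ + ct² + dt + e; the 5 given values yield a linear system in the 5 coefficients.
Solving, g(t) = -2t^4 + 4t³ + 2t² + 2t + 4.
Then g(6) = -1640.

-1640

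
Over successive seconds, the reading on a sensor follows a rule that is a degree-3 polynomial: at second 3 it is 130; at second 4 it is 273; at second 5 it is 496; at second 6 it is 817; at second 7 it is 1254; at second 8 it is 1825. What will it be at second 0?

Write the value at n as Q(n).
Write Q(n) = an³ + bn² + cn + d; the 6 given values yield a linear system in the 4 coefficients.
Solving, Q(n) = 3n³ + 4n² + 4n + 1.
Then Q(0) = 1.

1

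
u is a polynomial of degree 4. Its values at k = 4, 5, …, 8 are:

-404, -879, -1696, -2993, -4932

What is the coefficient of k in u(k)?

Write u(k) = ak^4 + bk³ + ck² + dk + e; the 5 given values yield a linear system in the 5 coefficients.
Solving, u(k) = -k^4 - k³ - 5k² - 4.
The coefficient of k is 0.

0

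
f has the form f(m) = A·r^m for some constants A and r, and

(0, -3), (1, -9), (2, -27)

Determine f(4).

-243

Consecutive ratio: -9/(-3) = 3, and -27/(-9) = 3, so r = 3.
Then A·3^0 = -3 gives A = -3, and f(m) = -3·3^m.
f(4) = -3·3^4 = -243.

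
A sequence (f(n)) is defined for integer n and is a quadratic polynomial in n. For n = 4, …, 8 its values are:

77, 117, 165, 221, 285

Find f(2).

First differences: 40, 48, 56, 64. Second differences: 8, 8, 8.
Level-2 differences are constant, so f has degree 2.
Fitting a degree-2 polynomial gives f(n) = 4n² + 4n - 3.
Then f(2) = 21.

21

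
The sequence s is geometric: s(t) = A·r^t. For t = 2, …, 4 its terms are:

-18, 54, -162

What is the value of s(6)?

-1458

Consecutive ratio: 54/(-18) = -3, and -162/54 = -3, so r = -3.
Then A·(-3)^2 = -18 gives A = -2, and s(t) = -2·(-3)^t.
s(6) = -2·(-3)^6 = -1458.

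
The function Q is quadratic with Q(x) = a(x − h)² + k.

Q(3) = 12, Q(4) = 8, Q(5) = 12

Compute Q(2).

24

First differences -4, 4; second difference 8 = 2a, so a = 4.
Expanding, the x-coefficient is −2ah = -8h; matching it to the data gives h = 4, and then k = 8.
So Q(x) = 4(x − 4)² + 8.
Q(2) = 4·(-2)² + 8 = 24.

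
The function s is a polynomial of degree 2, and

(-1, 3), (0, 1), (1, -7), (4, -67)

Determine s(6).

Write s(x) = ax² + bx + c; the 4 given values yield a linear system in the 3 coefficients.
Solving, s(x) = -3x² - 5x + 1.
Then s(6) = -137.

-137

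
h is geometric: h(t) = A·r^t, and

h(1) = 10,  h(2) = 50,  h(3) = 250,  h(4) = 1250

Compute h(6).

Consecutive ratio: 50/10 = 5, and 250/50 = 5, so r = 5.
Then A·5^1 = 10 gives A = 2, and h(t) = 2·5^t.
h(6) = 2·5^6 = 31250.

31250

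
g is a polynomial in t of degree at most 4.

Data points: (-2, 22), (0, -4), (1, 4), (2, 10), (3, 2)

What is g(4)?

-32

Write g(t) = at^4 + bt³ + ct² + dt + e; the 5 given values yield a linear system in the 5 coefficients.
Solving, the leading coefficient vanishes, and g(t) = -2t³ + 5t² + 5t - 4.
Then g(4) = -32.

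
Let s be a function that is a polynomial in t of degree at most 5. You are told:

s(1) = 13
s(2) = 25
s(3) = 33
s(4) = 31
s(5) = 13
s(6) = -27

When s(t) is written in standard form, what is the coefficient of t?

First differences: 12, 8, -2, -18, -40. Second differences: -4, -10, -16, -22. Third differences: -6, -6, -6.
Level-3 differences are constant, so s has degree 3.
Fitting a degree-3 polynomial gives s(t) = -t³ + 4t² + 7t + 3.
The coefficient of t is 7.

7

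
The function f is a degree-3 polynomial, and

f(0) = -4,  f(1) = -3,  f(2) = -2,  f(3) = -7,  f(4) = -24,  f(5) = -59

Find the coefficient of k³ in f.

First differences: 1, 1, -5, -17, -35. Second differences: 0, -6, -12, -18. Third differences: -6, -6, -6.
Level-3 differences are constant, so f has degree 3.
Fitting a degree-3 polynomial gives f(k) = -k³ + 3k² - k - 4.
The coefficient of k³ is -1.

-1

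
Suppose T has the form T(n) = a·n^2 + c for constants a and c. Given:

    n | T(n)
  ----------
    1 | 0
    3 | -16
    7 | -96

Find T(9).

-160

From T(1) = 0 and T(3) = -16: 1a + c = 0 and 9a + c = -16.
Subtracting: 8a = -16, so a = -2; then c = 0 − (-2)·1 = 2.
So T(n) = -2n² + 2, and T(9) = -160.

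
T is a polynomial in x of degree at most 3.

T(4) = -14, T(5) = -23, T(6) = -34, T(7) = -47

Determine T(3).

-7

First differences: -9, -11, -13. Second differences: -2, -2.
Level-2 differences are constant, so T has degree 2.
Fitting a degree-2 polynomial gives T(x) = -x² + 2.
Then T(3) = -7.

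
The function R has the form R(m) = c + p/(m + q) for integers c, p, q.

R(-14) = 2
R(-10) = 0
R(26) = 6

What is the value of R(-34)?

(R(m) − c)(m + q) = p for each data point; the three points give a linear system in c and q, then p follows.
Solving: c = 5, q = 4, p = 30, so R(m) = 5 + 30/(m + 4).
Then R(-34) = 5 + 30/(-30) = 4.

4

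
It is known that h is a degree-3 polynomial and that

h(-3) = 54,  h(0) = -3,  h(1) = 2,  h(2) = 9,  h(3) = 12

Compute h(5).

Write h(t) = at³ + bt² + ct + d; the 5 given values yield a linear system in the 4 coefficients.
Solving, h(t) = -t³ + 4t² + 2t - 3.
Then h(5) = -18.

-18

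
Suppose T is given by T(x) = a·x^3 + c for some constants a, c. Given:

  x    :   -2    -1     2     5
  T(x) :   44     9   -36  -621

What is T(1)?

From T(-2) = 44 and T(-1) = 9: -8a + c = 44 and -1a + c = 9.
Subtracting: 7a = -35, so a = -5; then c = 44 − (-5)·(-8) = 4.
So T(x) = -5x³ + 4, and T(1) = -1.

-1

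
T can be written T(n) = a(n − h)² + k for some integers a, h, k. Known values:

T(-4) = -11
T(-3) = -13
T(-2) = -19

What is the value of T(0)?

-43

First differences -2, -6; second difference -4 = 2a, so a = -2.
Expanding, the n-coefficient is −2ah = 4h; matching it to the data gives h = -4, and then k = -11.
So T(n) = -2(n + 4)² − 11.
T(0) = -2·4² − 11 = -43.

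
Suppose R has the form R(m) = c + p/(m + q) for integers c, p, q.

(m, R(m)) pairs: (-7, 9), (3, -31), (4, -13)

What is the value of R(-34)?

6

(R(m) − c)(m + q) = p for each data point; the three points give a linear system in c and q, then p follows.
Solving: c = 5, q = -2, p = -36, so R(m) = 5 − 36/(m − 2).
Then R(-34) = 5 − 36/(-36) = 6.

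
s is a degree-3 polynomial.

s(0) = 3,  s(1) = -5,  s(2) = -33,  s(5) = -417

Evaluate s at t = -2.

31

Write s(t) = at³ + bt² + ct + d; the 4 given values yield a linear system in the 4 coefficients.
Solving, s(t) = -3t³ - t² - 4t + 3.
Then s(-2) = 31.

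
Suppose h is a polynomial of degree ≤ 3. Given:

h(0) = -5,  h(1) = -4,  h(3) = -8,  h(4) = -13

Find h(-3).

-20

Write h(n) = an³ + bn² + cn + d; the 4 given values yield a linear system in the 4 coefficients.
Solving, the leading coefficient vanishes, and h(n) = -n² + 2n - 5.
Then h(-3) = -20.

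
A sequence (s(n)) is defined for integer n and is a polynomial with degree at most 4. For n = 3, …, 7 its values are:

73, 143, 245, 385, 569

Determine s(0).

First differences: 70, 102, 140, 184. Second differences: 32, 38, 44. Third differences: 6, 6.
Level-3 differences are constant, so s has degree 3.
Fitting a degree-3 polynomial gives s(n) = n³ + 4n² + 5n - 5.
Then s(0) = -5.

-5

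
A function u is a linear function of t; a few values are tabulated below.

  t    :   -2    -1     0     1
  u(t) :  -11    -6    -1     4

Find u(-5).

-26

Write u(t) = at + b; the 4 given values yield a linear system in the 2 coefficients.
Solving, u(t) = 5t - 1.
Then u(-5) = -26.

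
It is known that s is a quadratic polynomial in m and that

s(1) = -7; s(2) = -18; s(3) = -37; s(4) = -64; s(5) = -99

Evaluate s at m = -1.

First differences: -11, -19, -27, -35. Second differences: -8, -8, -8.
Level-2 differences are constant, so s has degree 2.
Fitting a degree-2 polynomial gives s(m) = -4m² + m - 4.
Then s(-1) = -9.

-9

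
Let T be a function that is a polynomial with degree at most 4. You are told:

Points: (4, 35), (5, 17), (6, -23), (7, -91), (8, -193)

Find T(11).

First differences: -18, -40, -68, -102. Second differences: -22, -28, -34. Third differences: -6, -6.
Level-3 differences are constant, so T has degree 3.
Fitting a degree-3 polynomial gives T(t) = -t³ + 4t² + 7t + 7.
Then T(11) = -763.

-763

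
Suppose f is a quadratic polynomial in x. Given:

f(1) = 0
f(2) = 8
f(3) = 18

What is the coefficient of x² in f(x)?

1

Write f(x) = ax² + bx + c; the 3 given values yield a linear system in the 3 coefficients.
Solving, f(x) = x² + 5x - 6.
The coefficient of x² is 1.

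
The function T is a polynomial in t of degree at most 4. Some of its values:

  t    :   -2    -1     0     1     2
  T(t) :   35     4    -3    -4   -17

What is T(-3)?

108

First differences: -31, -7, -1, -13. Second differences: 24, 6, -12. Third differences: -18, -18.
Level-3 differences are constant, so T has degree 3.
Fitting a degree-3 polynomial gives T(t) = -3t³ + 3t² - t - 3.
Then T(-3) = 108.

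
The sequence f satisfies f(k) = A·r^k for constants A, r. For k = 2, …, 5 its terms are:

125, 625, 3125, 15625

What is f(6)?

Consecutive ratio: 625/125 = 5, and 3125/625 = 5, so r = 5.
Then A·5^2 = 125 gives A = 5, and f(k) = 5·5^k.
f(6) = 5·5^6 = 78125.

78125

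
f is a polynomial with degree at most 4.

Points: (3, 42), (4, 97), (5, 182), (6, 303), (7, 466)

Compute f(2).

11

First differences: 55, 85, 121, 163. Second differences: 30, 36, 42. Third differences: 6, 6.
Level-3 differences are constant, so f has degree 3.
Fitting a degree-3 polynomial gives f(k) = k³ + 3k² - 3k - 3.
Then f(2) = 11.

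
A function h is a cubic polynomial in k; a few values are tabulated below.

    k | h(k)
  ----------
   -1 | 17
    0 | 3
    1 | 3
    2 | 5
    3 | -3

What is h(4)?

First differences: -14, 0, 2, -8. Second differences: 14, 2, -10. Third differences: -12, -12.
Level-3 differences are constant, so h has degree 3.
Fitting a degree-3 polynomial gives h(k) = -2k³ + 7k² - 5k + 3.
Then h(4) = -33.

-33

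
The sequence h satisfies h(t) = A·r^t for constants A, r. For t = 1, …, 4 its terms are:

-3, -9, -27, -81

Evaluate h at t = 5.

-243

Consecutive ratio: -9/(-3) = 3, and -27/(-9) = 3, so r = 3.
Then A·3^1 = -3 gives A = -1, and h(t) = -1·3^t.
h(5) = -1·3^5 = -243.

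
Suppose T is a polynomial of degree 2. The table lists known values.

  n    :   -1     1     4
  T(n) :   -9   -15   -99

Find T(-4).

Write T(n) = an² + bn + c; the 3 given values yield a linear system in the 3 coefficients.
Solving, T(n) = -5n² - 3n - 7.
Then T(-4) = -75.

-75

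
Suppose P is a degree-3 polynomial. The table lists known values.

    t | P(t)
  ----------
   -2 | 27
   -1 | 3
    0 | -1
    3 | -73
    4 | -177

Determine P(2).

-21

Write P(t) = at³ + bt² + ct + d; the 5 given values yield a linear system in the 4 coefficients.
Solving, P(t) = -3t³ + t² - 1.
Then P(2) = -21.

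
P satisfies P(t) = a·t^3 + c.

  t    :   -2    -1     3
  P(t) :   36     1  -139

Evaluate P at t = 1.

From P(-2) = 36 and P(-1) = 1: -8a + c = 36 and -1a + c = 1.
Subtracting: 7a = -35, so a = -5; then c = 36 − (-5)·(-8) = -4.
So P(t) = -5t³ − 4, and P(1) = -9.

-9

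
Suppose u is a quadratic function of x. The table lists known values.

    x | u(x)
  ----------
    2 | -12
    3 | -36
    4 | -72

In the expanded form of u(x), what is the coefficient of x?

Write u(x) = ax² + bx + c; the 3 given values yield a linear system in the 3 coefficients.
Solving, u(x) = -6x² + 6x.
The coefficient of x is 6.

6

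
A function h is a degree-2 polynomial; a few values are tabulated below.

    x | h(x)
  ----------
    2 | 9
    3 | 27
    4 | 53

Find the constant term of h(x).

-3

Write h(x) = ax² + bx + c; the 3 given values yield a linear system in the 3 coefficients.
Solving, h(x) = 4x² - 2x - 3.
The constant term is h(0) = -3.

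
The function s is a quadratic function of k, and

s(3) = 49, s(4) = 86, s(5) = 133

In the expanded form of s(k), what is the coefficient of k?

Write s(k) = ak² + bk + c; the 3 given values yield a linear system in the 3 coefficients.
Solving, s(k) = 5k² + 2k - 2.
The coefficient of k is 2.

2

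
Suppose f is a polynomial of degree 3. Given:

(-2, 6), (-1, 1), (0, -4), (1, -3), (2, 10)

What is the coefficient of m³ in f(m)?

1

First differences: -5, -5, 1, 13. Second differences: 0, 6, 12. Third differences: 6, 6.
Level-3 differences are constant, so f has degree 3.
Fitting a degree-3 polynomial gives f(m) = m³ + 3m² - 3m - 4.
The coefficient of m³ is 1.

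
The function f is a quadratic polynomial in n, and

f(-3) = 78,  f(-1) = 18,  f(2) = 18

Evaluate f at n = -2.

42

Write f(n) = an² + bn + c; the 3 given values yield a linear system in the 3 coefficients.
Solving, f(n) = 6n² - 6n + 6.
Then f(-2) = 42.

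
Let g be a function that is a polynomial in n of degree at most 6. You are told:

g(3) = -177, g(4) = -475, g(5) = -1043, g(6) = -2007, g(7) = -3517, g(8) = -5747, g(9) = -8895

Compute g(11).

Write g(n) = an^6 + bn^5 + cn^4 + dn³ + en² + pn + q; the 7 given values yield a linear system in the 7 coefficients.
Solving, the top 2 coefficients vanish, and g(n) = -n^4 - 3n³ - 2n² + 2n - 3.
Then g(11) = -18857.

-18857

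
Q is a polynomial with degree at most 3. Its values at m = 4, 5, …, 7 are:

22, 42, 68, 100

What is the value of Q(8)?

138

First differences: 20, 26, 32. Second differences: 6, 6.
Level-2 differences are constant, so Q has degree 2.
Extending the table by one column gives the next first difference 38, so Q(8) = 100 + 38 = 138.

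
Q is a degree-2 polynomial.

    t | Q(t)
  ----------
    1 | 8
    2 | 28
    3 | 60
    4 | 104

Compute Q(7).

Write Q(t) = at² + bt + c; the 4 given values yield a linear system in the 3 coefficients.
Solving, Q(t) = 6t² + 2t.
Then Q(7) = 308.

308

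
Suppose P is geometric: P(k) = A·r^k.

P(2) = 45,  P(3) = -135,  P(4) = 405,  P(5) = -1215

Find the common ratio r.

Consecutive ratio: -135/45 = -3, and 405/(-135) = -3, so r = -3.
Then A·(-3)^2 = 45 gives A = 5, and P(k) = 5·(-3)^k.

-3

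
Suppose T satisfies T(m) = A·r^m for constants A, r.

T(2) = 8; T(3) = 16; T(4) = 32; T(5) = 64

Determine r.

2

Consecutive ratio: 16/8 = 2, and 32/16 = 2, so r = 2.
Then A·2^2 = 8 gives A = 2, and T(m) = 2·2^m.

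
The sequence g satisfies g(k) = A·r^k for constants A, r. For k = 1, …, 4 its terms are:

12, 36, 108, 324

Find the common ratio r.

3

Consecutive ratio: 36/12 = 3, and 108/36 = 3, so r = 3.
Then A·3^1 = 12 gives A = 4, and g(k) = 4·3^k.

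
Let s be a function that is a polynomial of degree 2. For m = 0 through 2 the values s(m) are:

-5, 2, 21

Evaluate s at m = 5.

150

Write s(m) = am² + bm + c; the 3 given values yield a linear system in the 3 coefficients.
Solving, s(m) = 6m² + m - 5.
Then s(5) = 150.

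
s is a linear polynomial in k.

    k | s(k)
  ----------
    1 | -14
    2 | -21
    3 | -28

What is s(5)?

Write s(k) = ak + b; the 3 given values yield a linear system in the 2 coefficients.
Solving, s(k) = -7k - 7.
Then s(5) = -42.

-42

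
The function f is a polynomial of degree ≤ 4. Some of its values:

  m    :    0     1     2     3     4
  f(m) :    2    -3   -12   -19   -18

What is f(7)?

93

First differences: -5, -9, -7, 1. Second differences: -4, 2, 8. Third differences: 6, 6.
Level-3 differences are constant, so f has degree 3.
Fitting a degree-3 polynomial gives f(m) = m³ - 5m² - m + 2.
Then f(7) = 93.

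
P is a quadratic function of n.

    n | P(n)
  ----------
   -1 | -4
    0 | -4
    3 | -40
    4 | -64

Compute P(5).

-94

Write P(n) = an² + bn + c; the 4 given values yield a linear system in the 3 coefficients.
Solving, P(n) = -3n² - 3n - 4.
Then P(5) = -94.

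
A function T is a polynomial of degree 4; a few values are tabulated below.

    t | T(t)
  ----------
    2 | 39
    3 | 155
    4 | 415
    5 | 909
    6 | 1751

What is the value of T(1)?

1

Write T(t) = at^4 + bt³ + ct² + dt + e; the 5 given values yield a linear system in the 5 coefficients.
Solving, T(t) = t^4 + t³ + 8t² - 8t - 1.
Then T(1) = 1.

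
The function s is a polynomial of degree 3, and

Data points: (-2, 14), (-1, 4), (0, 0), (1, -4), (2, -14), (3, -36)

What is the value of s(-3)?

First differences: -10, -4, -4, -10, -22. Second differences: 6, 0, -6, -12. Third differences: -6, -6, -6.
Level-3 differences are constant, so s has degree 3.
Fitting a degree-3 polynomial gives s(t) = -t³ - 3t.
Then s(-3) = 36.

36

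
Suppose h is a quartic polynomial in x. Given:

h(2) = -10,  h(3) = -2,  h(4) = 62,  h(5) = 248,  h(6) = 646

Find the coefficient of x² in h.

Write h(x) = ax^4 + bx³ + cx² + dx + e; the 5 given values yield a linear system in the 5 coefficients.
Solving, h(x) = x^4 - 3x³ - 2.
The coefficient of x² is 0.

0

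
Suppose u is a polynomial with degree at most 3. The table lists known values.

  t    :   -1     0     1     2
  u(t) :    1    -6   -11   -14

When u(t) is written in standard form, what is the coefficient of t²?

1

First differences: -7, -5, -3. Second differences: 2, 2.
Level-2 differences are constant, so u has degree 2.
Fitting a degree-2 polynomial gives u(t) = t² - 6t - 6.
The coefficient of t² is 1.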